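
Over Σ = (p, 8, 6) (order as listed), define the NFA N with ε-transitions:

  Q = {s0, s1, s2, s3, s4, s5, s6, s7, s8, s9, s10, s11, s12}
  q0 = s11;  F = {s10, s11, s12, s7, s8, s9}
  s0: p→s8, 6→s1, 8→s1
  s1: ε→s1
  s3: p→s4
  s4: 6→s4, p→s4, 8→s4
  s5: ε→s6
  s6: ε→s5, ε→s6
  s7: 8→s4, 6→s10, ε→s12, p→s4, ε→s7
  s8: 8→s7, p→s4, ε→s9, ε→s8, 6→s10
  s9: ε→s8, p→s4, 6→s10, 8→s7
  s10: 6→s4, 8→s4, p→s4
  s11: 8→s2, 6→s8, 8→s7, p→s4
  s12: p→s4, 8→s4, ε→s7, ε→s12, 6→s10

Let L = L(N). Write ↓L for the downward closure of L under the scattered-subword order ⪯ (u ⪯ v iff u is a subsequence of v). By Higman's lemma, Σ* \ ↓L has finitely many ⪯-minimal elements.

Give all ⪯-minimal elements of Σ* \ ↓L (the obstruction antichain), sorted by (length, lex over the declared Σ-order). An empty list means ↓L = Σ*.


|Q|=13, |F|=6, |δ|=37 (11 ε).
min D↑ (5 st, q0=0, F={1}): 0:p→1,8→2,6→3 1:p→1,8→1,6→1 2:p→1,8→1,6→4 3:p→1,8→2,6→4 4:p→1,8→1,6→1 [Hopcroft].
'p': run [8, 1] end={s4} ∉↓L; 1/1 deletions ∈↓L.
'88': |S_i|=[8, 5, 1] end={s4} rej; 2/2 deletions ∈↓L.
'866': N↓-sim [8, 5, 2, 1] end={s4} rej; 3/3 deletions ∈↓L.
'668': N↓-sim [8, 6, 2, 1] end={s4} — reject; 3/3 deletions ∈↓L.
'666': |S_i|=[8, 6, 2, 1] end={s4} rej; 3/3 deletions ∈↓L.
5 words, ⪯-incomp.

Antichain: [p, 88, 866, 668, 666].


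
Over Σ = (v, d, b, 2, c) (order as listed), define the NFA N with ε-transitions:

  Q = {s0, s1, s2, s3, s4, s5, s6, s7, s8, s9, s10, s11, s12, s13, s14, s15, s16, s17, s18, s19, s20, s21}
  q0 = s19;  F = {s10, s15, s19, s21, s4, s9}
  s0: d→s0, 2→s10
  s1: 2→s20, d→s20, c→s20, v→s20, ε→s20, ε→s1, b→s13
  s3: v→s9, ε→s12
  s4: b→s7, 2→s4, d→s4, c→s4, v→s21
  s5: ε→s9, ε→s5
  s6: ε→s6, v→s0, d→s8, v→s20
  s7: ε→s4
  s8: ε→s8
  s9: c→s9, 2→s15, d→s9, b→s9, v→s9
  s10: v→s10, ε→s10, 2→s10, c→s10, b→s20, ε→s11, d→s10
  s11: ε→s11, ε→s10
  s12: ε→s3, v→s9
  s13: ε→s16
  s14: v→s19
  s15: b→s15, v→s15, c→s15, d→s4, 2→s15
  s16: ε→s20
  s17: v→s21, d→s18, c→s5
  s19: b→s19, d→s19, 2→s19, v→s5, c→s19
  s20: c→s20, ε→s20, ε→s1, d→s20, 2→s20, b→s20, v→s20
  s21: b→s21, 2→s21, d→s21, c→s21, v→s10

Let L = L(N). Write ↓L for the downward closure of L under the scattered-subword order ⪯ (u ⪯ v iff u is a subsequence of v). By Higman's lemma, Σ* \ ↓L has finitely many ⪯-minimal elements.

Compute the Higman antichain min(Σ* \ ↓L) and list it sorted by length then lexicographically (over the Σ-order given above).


|Q|=22, |F|=6, |δ|=68 (17 ε).
min D↑ (7 st, q0=0, F={6}): 0:v→1,d→0,b→0,2→0,c→0 1:v→1,d→1,b→1,2→2,c→1 2:v→2,d→3,b→2,2→2,c→2 3:v→4,d→3,b→3,2→3,c→3 4:v→5,d→4,b→4,2→4,c→4 5:v→5,d→5,b→6,2→5,c→5 6:v→6,d→6,b→6,2→6,c→6.
'v2dvvb': run [13, 12, 10, 9, 7, 6, 4] end={s1,s13,s16,s20} ∉↓L; 6/6 deletions ∈↓L.
1 minimals (antichain).

Antichain: [v2dvvb].


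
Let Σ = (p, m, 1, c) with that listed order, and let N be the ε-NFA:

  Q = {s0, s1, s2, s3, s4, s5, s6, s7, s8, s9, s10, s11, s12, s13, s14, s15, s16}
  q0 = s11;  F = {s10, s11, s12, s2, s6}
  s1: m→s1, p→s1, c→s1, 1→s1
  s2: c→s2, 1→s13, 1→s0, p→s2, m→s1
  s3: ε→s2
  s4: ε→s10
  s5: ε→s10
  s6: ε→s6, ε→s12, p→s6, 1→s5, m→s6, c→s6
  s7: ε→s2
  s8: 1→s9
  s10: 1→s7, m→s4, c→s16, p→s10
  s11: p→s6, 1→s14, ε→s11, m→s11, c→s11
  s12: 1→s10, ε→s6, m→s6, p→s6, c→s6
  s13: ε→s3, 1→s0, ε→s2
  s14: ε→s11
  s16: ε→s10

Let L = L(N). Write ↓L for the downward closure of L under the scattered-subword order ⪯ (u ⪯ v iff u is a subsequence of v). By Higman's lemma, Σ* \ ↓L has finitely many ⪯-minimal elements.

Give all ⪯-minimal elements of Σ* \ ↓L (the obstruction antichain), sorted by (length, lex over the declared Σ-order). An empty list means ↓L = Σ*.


A = [p11m].

|Q|=17, |F|=5, |δ|=39 (12 ε).
min D↑ (5 st, q0=0, F={4}): 0:p→1,m→0,1→0,c→0 1:p→1,m→1,1→2,c→1 2:p→2,m→2,1→3,c→2 3:p→3,m→4,1→3,c→3 4:p→4,m→4,1→4,c→4.
'p11m': run [14, 12, 10, 6, 1] end={s1} ∉↓L; 4/4 del acc.
1 words, ⪯-incomp.


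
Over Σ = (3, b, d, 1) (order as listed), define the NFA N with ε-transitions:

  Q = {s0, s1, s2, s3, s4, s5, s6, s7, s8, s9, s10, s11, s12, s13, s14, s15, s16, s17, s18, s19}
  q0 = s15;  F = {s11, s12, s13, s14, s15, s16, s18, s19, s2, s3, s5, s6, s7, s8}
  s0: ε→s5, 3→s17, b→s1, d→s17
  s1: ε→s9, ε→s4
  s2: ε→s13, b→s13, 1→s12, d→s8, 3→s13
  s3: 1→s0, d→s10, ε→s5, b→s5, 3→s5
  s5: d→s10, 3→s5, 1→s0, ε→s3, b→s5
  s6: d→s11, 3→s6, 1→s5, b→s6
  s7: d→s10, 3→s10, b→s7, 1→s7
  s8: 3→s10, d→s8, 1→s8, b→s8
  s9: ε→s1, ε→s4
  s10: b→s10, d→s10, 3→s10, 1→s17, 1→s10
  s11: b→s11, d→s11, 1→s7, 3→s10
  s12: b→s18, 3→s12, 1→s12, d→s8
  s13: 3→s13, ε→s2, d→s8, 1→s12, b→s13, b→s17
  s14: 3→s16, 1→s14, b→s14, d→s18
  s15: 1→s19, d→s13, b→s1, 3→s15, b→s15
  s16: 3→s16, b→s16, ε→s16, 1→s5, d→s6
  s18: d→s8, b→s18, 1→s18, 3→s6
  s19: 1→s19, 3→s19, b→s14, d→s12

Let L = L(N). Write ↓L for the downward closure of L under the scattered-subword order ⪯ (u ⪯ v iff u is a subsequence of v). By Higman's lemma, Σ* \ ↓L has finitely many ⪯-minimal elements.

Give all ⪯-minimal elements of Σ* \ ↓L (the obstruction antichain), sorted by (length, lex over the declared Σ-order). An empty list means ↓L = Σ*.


min(Σ*\↓L) = [dd3, 1b31d].

|Q|=20, |F|=14, |δ|=76 (10 ε).
min D↑ (13 st, q0=0, F={6}): 0:3→0,b→0,d→1,1→2 1:3→1,b→1,d→3,1→4 2:3→2,b→5,d→4,1→2 3:3→6,b→3,d→3,1→3 4:3→4,b→7,d→3,1→4 5:3→8,b→5,d→7,1→5 6:3→6,b→6,d→6,1→6 7:3→9,b→7,d→3,1→7 8:3→8,b→8,d→9,1→10 9:3→9,b→9,d→11,1→10 10:3→10,b→10,d→6,1→10 11:3→6,b→11,d→11,1→12 12:3→6,b→12,d→6,1→12 [Hopcroft].
'dd3': run [20, 16, 5, 2] end={s10,s17} — reject; 3/3 del acc.
'1b31d': |S_i|=[20, 17, 15, 12, 9, 2] end={s10,s17} rej; 5/5 single-dels accept.
2 obstructions.


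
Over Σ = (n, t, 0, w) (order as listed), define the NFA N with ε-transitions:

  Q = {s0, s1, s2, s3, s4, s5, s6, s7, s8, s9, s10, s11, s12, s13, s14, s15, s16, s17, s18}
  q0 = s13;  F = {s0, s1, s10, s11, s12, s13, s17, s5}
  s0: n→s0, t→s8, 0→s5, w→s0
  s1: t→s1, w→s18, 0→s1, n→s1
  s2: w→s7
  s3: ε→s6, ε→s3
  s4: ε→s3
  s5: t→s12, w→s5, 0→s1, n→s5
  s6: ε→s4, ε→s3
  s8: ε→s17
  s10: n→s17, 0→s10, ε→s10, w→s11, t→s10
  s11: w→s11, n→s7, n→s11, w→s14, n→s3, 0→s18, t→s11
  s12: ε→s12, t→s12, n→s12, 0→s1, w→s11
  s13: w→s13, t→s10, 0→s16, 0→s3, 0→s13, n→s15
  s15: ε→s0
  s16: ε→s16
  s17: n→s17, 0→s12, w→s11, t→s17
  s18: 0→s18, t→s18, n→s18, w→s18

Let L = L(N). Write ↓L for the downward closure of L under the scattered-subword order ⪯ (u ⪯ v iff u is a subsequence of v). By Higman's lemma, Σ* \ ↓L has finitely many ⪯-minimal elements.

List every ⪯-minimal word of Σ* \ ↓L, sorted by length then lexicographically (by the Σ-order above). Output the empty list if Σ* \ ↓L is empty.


|Q|=19, |F|=8, |δ|=52 (10 ε).
min D↑ (9 st, q0=0, F={8}): 0:n→1,t→2,0→0,w→0 1:n→1,t→3,0→4,w→1 2:n→3,t→2,0→2,w→5 3:n→3,t→3,0→6,w→5 4:n→4,t→6,0→7,w→4 5:n→5,t→5,0→8,w→5 6:n→6,t→6,0→7,w→5 7:n→7,t→7,0→7,w→8 8:n→8,t→8,0→8,w→8.
'tw0': run [17, 12, 7, 1] end={s18} ∉↓L; 3/3 single-dels accept.
'n00w': |S_i|=[17, 14, 10, 2, 1] end={s18} — reject; 4/4 single-dels accept.
2 minimals (antichain).

A = [tw0, n00w].


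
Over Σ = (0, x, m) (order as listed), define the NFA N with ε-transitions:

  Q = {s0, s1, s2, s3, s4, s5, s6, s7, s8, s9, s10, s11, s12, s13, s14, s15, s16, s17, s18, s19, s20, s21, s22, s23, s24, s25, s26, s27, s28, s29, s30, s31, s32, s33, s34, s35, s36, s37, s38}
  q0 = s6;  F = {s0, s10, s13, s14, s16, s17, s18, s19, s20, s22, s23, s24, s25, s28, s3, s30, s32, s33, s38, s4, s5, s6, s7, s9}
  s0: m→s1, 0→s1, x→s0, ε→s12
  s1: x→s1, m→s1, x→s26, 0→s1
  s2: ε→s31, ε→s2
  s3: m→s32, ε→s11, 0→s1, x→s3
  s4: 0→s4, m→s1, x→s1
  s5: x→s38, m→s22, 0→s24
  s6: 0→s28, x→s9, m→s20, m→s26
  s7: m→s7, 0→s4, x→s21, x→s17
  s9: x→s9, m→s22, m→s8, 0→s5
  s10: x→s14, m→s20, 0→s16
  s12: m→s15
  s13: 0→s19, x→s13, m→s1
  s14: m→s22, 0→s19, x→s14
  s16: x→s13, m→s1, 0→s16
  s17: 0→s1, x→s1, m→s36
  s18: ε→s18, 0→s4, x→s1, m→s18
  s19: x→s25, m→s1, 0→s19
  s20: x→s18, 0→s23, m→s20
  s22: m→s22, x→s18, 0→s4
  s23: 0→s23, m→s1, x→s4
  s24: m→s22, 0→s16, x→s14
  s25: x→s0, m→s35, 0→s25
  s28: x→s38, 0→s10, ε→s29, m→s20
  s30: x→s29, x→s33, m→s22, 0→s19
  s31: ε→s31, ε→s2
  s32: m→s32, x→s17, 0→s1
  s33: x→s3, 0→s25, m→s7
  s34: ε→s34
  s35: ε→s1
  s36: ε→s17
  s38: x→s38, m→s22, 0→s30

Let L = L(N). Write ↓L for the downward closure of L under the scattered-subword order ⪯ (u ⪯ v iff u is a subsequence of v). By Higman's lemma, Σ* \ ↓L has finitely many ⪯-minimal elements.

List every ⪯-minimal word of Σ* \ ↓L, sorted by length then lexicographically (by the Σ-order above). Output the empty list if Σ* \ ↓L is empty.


Antichain: [m0m, mxx, 000m, xm0x, 0x0xx0].

|Q|=39, |F|=24, |δ|=92 (11 ε).
min D↑ (25 st, q0=0, F={15}): 0:0→1,x→2,m→3 1:0→4,x→5,m→3 2:0→6,x→2,m→7 3:0→8,x→9,m→3 4:0→10,x→11,m→3 5:0→12,x→5,m→7 6:0→13,x→5,m→7 7:0→14,x→9,m→7 8:0→8,x→14,m→15 9:0→14,x→15,m→9 10:0→10,x→16,m→15 11:0→17,x→11,m→7 12:0→17,x→18,m→7 13:0→10,x→11,m→7 14:0→14,x→15,m→15 15:0→15,x→15,m→15 16:0→17,x→16,m→15 17:0→17,x→19,m→15 18:0→19,x→20,m→21 19:0→19,x→22,m→15 20:0→15,x→20,m→23 21:0→14,x→24,m→21 22:0→15,x→22,m→15 23:0→15,x→24,m→23 24:0→15,x→15,m→24.
'm0m': |S_i|=[34, 15, 4, 2] end={s1,s26} ∉↓L; 3/3 single-dels accept.
'mxx': run [34, 15, 7, 2] end={s1,s26} — reject; 3/3 single-dels accept.
'000m': run [34, 31, 28, 12, 4] end={s1,s15,s26,s35} rej; 4/4 deletions ∈↓L.
'xm0x': N↓-sim [34, 29, 13, 3, 2] end={s1,s26} rej; 4/4 single-dels accept.
'0x0xx0': |S_i|=[34, 31, 24, 21, 18, 11, 2] end={s1,s26} ∉↓L; 6/6 del acc.
5 words, ⪯-incomp.


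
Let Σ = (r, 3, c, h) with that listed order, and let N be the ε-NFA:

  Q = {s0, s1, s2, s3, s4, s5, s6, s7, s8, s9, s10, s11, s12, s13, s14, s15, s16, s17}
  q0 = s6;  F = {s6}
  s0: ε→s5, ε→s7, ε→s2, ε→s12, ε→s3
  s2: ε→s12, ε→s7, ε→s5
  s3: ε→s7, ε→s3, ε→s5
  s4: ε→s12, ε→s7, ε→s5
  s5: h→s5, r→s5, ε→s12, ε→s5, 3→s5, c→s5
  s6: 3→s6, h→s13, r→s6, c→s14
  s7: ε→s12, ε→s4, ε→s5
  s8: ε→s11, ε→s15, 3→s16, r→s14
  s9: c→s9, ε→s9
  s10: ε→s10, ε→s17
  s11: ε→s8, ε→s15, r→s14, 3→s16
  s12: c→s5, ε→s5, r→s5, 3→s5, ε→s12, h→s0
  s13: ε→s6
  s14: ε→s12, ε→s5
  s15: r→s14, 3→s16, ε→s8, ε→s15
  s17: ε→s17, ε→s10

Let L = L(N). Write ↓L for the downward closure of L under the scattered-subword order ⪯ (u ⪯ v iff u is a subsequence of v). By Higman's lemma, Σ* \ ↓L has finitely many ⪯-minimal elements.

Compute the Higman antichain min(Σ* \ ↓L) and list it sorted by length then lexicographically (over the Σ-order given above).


Antichain: [c].

|Q|=18, |F|=1, |δ|=54 (35 ε).
min D↑ (2 st, q0=0, F={1}): 0:r→0,3→0,c→1,h→0 1:r→1,3→1,c→1,h→1 [Hopcroft].
'c': |S_i|=[10, 8] end={s0,s12,s14,s2,s3,s4,s5,s7} — reject; 1/1 single-dels accept.
1 minimals (antichain).


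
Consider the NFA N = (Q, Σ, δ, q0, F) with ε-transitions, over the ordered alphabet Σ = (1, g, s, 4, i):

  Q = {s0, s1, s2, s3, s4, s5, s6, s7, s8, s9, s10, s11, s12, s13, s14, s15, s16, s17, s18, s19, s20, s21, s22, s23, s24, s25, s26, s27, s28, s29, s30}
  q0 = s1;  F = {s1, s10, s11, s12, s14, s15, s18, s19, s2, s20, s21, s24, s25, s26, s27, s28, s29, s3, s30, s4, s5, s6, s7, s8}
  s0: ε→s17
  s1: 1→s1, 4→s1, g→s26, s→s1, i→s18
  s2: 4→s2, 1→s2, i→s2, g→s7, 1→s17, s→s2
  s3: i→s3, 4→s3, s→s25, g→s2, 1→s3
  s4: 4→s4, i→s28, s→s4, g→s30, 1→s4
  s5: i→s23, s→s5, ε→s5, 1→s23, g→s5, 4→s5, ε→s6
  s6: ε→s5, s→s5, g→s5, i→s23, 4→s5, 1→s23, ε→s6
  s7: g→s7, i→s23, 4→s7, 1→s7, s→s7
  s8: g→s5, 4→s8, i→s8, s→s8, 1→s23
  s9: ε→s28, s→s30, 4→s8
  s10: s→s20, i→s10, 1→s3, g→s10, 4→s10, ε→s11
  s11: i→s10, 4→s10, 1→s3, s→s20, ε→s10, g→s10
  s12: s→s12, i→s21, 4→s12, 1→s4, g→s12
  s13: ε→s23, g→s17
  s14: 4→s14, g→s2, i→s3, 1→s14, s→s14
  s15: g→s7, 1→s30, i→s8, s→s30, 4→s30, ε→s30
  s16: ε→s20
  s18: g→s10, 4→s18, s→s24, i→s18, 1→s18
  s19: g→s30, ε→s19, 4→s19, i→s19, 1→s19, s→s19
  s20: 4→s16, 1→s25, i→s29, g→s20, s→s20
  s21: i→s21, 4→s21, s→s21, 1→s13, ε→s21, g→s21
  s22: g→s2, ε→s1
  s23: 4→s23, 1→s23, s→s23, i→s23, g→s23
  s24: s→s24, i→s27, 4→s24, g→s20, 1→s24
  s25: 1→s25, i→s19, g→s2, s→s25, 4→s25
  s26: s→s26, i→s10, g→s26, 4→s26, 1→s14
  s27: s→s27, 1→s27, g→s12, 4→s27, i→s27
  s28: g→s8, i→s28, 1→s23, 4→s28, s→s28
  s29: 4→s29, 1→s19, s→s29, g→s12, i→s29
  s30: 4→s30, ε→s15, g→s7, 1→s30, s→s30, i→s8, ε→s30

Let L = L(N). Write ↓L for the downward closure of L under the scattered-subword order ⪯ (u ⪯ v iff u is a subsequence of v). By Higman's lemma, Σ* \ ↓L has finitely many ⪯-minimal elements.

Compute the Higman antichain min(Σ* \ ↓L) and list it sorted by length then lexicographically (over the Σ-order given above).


|Q|=31, |F|=24, |δ|=146 (16 ε).
min D↑ (22 st, q0=0, F={14}): 0:1→0,g→1,s→0,4→0,i→2 1:1→3,g→1,s→1,4→1,i→4 2:1→2,g→4,s→5,4→2,i→2 3:1→3,g→6,s→3,4→3,i→7 4:1→7,g→4,s→8,4→4,i→4 5:1→5,g→8,s→5,4→5,i→9 6:1→6,g→10,s→6,4→6,i→6 7:1→7,g→6,s→11,4→7,i→7 8:1→11,g→8,s→8,4→8,i→12 9:1→9,g→13,s→9,4→9,i→9 10:1→10,g→10,s→10,4→10,i→14 11:1→11,g→6,s→11,4→11,i→15 12:1→15,g→13,s→12,4→12,i→12 13:1→16,g→13,s→13,4→13,i→17 14:1→14,g→14,s→14,4→14,i→14 15:1→15,g→18,s→15,4→15,i→15 16:1→16,g→18,s→16,4→16,i→19 17:1→14,g→17,s→17,4→17,i→17 18:1→18,g→10,s→18,4→18,i→20 19:1→14,g→20,s→19,4→19,i→19 20:1→14,g→21,s→20,4→20,i→20 21:1→14,g→21,s→21,4→21,i→14.
'g1ggi': N↓-sim [28, 24, 16, 9, 4, 1] end={s23} ∉↓L; 5/5 single-dels accept.
'isigi1': |S_i|=[28, 25, 21, 17, 13, 8, 3] end={s13,s17,s23} — reject; 6/6 deletions ∈↓L.
2 obstructions.

A = [g1ggi, isigi1].


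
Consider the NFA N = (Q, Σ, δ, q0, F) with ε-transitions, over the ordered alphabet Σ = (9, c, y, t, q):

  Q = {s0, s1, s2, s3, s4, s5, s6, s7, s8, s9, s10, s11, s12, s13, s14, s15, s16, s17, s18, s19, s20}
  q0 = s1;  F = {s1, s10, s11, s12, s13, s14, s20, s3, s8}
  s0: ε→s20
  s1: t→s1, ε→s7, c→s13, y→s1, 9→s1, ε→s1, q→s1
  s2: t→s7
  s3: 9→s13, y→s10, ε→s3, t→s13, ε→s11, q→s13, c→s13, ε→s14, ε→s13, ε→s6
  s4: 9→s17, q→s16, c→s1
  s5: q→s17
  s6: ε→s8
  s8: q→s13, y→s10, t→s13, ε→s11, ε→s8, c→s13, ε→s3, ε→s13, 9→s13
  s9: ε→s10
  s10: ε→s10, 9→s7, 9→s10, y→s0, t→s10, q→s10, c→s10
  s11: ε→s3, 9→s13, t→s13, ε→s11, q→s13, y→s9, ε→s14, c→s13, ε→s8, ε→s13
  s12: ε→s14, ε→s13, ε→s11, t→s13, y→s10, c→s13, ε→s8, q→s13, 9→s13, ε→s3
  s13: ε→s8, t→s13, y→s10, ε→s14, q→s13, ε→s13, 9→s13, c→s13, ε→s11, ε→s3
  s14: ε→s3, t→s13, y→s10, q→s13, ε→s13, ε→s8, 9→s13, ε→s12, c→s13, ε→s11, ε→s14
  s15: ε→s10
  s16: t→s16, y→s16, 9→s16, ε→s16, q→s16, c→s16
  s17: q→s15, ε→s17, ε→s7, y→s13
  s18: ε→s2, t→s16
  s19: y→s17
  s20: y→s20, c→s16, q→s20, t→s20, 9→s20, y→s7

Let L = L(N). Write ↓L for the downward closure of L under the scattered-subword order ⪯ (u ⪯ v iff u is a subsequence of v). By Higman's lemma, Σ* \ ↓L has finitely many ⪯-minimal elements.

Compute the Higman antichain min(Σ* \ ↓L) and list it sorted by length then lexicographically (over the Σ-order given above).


|Q|=21, |F|=9, |δ|=102 (41 ε).
min D↑ (5 st, q0=0, F={4}): 0:9→0,c→1,y→0,t→0,q→0 1:9→1,c→1,y→2,t→1,q→1 2:9→2,c→2,y→3,t→2,q→2 3:9→3,c→4,y→3,t→3,q→3 4:9→4,c→4,y→4,t→4,q→4 (ε-aug+det+¬).
'cyyc': N↓-sim [14, 13, 6, 4, 1] end={s16} rej; 4/4 del acc.
1 obstructions.

min(Σ*\↓L) = [cyyc].


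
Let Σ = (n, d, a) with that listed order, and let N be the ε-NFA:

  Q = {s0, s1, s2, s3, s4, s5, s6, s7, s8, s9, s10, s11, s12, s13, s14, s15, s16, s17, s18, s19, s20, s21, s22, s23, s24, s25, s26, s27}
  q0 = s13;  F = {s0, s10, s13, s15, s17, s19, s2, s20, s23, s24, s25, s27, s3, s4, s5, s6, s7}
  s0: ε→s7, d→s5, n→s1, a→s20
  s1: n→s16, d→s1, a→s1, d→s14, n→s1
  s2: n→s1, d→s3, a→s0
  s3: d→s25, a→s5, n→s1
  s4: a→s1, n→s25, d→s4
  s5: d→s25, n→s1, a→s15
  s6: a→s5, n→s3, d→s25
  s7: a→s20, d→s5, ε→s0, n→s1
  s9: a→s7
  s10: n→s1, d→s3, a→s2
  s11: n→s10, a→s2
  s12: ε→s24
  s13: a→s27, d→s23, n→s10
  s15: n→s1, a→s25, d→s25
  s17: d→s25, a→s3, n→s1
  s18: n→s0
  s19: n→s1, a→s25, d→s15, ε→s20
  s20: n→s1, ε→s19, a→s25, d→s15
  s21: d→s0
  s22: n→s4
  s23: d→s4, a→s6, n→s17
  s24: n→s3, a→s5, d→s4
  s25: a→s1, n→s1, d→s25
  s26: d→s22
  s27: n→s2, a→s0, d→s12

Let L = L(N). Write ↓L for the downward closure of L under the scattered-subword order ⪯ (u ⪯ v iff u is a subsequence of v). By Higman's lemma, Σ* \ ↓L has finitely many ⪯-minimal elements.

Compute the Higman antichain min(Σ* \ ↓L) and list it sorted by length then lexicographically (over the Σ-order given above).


|Q|=28, |F|=17, |δ|=68 (5 ε).
min D↑ (16 st, q0=0, F={4}): 0:n→1,d→2,a→3 1:n→4,d→5,a→6 2:n→7,d→8,a→9 3:n→6,d→10,a→11 4:n→4,d→4,a→4 5:n→4,d→12,a→13 6:n→4,d→5,a→11 7:n→4,d→12,a→5 8:n→12,d→8,a→4 9:n→5,d→12,a→13 10:n→5,d→8,a→13 11:n→4,d→13,a→14 12:n→4,d→12,a→4 13:n→4,d→12,a→15 14:n→4,d→15,a→12 15:n→4,d→12,a→12 (ε-aug+det+¬).
'nn': N↓-sim [21, 14, 3] end={s1,s14,s16} ∉↓L; 2/2 single-dels accept.
'dda': |S_i|=[21, 13, 5, 3] end={s1,s14,s16} — reject; 3/3 del acc.
'aan': run [21, 17, 10, 3] end={s1,s14,s16} rej; 3/3 deletions ∈↓L.
'dadn': |S_i|=[21, 13, 8, 4, 3] end={s1,s14,s16} — reject; 4/4 del acc.
'aaaaa': N↓-sim [21, 17, 10, 7, 4, 3] end={s1,s14,s16} — reject; 5/5 del acc.
'ndaaaa': |S_i|=[21, 14, 7, 6, 5, 4, 3] end={s1,s14,s16} ∉↓L; 6/6 del acc.
6 minimals (antichain).

A = [nn, dda, aan, dadn, aaaaa, ndaaaa].


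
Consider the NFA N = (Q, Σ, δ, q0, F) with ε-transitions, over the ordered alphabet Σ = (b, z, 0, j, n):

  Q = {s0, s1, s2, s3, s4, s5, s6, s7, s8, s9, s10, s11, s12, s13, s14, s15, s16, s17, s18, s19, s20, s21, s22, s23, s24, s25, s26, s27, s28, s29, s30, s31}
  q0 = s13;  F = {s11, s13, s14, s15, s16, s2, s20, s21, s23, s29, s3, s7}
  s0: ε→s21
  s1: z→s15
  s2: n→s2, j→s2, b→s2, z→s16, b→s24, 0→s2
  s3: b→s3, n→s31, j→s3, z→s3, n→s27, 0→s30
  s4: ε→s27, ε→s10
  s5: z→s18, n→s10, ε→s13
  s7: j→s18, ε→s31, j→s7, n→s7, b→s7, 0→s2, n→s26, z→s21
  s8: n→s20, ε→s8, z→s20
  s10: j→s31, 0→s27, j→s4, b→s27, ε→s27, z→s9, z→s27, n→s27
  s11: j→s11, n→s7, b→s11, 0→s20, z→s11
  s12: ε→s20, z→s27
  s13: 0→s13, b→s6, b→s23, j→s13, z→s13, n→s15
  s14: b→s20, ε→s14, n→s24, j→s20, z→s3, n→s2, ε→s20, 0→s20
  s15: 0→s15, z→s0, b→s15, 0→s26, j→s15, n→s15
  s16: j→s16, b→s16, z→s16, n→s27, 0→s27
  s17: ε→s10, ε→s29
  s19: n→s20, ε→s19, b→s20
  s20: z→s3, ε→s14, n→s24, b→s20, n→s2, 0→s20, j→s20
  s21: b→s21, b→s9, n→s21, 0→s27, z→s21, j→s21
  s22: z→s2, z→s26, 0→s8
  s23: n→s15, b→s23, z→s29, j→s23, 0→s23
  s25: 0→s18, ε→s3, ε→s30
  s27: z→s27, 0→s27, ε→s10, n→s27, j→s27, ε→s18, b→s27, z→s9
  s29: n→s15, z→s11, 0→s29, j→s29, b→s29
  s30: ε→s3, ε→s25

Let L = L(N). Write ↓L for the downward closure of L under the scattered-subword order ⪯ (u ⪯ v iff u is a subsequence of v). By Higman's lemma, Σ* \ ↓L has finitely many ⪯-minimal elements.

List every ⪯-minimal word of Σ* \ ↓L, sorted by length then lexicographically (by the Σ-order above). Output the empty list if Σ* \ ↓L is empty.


A = [nz0, bzz0zn].

|Q|=32, |F|=12, |δ|=114 (20 ε).
min D↑ (12 st, q0=0, F={6}): 0:b→1,z→0,0→0,j→0,n→2 1:b→1,z→3,0→1,j→1,n→2 2:b→2,z→4,0→2,j→2,n→2 3:b→3,z→5,0→3,j→3,n→2 4:b→4,z→4,0→6,j→4,n→4 5:b→5,z→5,0→7,j→5,n→8 6:b→6,z→6,0→6,j→6,n→6 7:b→7,z→9,0→7,j→7,n→10 8:b→8,z→4,0→10,j→8,n→8 9:b→9,z→9,0→9,j→9,n→6 10:b→10,z→11,0→10,j→10,n→10 11:b→11,z→11,0→6,j→11,n→6.
'nz0': |S_i|=[24, 14, 9, 6] end={s10,s18,s27,s31,s4,s9} — reject; 3/3 del acc.
'bzz0zn': N↓-sim [24, 23, 21, 19, 14, 10, 6] end={s10,s18,s27,s31,s4,s9} — reject; 6/6 deletions ∈↓L.
2 obstructions.


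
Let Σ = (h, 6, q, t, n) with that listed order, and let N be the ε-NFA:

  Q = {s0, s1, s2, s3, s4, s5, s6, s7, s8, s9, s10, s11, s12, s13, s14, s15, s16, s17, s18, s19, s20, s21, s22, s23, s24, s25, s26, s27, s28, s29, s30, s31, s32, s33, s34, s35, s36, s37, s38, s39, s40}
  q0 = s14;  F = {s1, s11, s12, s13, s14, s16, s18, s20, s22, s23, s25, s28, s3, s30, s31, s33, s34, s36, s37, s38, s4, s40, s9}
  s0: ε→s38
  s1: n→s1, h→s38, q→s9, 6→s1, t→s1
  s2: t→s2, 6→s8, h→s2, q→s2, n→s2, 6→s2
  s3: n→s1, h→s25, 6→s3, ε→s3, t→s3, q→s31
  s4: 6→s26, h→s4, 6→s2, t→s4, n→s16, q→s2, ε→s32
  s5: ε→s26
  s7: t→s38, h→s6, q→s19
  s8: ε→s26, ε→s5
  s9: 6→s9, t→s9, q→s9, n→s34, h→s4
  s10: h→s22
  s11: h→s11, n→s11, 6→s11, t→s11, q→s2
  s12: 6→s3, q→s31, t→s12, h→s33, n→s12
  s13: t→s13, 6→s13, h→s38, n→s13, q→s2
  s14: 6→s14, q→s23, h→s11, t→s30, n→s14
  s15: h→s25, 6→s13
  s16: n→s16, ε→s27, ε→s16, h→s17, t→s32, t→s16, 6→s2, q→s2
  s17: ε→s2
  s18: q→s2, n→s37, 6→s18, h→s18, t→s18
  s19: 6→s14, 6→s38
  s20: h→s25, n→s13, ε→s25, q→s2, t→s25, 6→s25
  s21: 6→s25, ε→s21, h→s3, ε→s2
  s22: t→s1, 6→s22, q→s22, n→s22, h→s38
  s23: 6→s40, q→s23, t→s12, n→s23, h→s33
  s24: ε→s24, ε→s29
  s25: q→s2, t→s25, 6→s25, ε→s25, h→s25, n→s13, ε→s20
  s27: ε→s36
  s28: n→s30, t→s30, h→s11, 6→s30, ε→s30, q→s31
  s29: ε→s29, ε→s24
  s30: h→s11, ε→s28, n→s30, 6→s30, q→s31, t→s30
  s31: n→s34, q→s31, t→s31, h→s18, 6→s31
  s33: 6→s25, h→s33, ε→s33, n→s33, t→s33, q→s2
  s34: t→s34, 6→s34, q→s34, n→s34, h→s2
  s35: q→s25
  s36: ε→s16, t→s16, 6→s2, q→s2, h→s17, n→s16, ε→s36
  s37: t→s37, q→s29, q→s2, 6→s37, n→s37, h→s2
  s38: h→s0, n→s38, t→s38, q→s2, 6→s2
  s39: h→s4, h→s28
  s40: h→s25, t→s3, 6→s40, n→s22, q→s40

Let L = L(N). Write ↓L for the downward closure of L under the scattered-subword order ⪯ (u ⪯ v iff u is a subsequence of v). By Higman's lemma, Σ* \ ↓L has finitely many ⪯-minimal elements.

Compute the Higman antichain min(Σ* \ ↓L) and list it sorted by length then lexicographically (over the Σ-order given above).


|Q|=41, |F|=23, |δ|=161 (24 ε).
min D↑ (21 st, q0=0, F={4}): 0:h→1,6→0,q→2,t→3,n→0 1:h→1,6→1,q→4,t→1,n→1 2:h→5,6→6,q→2,t→7,n→2 3:h→1,6→3,q→8,t→3,n→3 4:h→4,6→4,q→4,t→4,n→4 5:h→5,6→9,q→4,t→5,n→5 6:h→9,6→6,q→6,t→10,n→11 7:h→5,6→10,q→8,t→7,n→7 8:h→12,6→8,q→8,t→8,n→13 9:h→9,6→9,q→4,t→9,n→14 10:h→9,6→10,q→8,t→10,n→15 11:h→16,6→11,q→11,t→15,n→11 12:h→12,6→12,q→4,t→12,n→17 13:h→4,6→13,q→13,t→13,n→13 14:h→16,6→14,q→4,t→14,n→14 15:h→16,6→15,q→18,t→15,n→15 16:h→16,6→4,q→4,t→16,n→16 17:h→4,6→17,q→4,t→17,n→17 18:h→19,6→18,q→18,t→18,n→13 19:h→19,6→4,q→4,t→19,n→20 20:h→4,6→4,q→4,t→20,n→20 [Hopcroft].
'hq': run [33, 21, 6] end={s2,s24,s26,s29,s5,s8} rej; 2/2 del acc.
'tqnh': |S_i|=[33, 29, 17, 13, 5] end={s17,s2,s26,s5,s8} ∉↓L; 4/4 del acc.
'q6nh6': run [33, 29, 26, 20, 12, 4] end={s2,s26,s5,s8} rej; 5/5 single-dels accept.
3 obstructions.

min(Σ*\↓L) = [hq, tqnh, q6nh6].


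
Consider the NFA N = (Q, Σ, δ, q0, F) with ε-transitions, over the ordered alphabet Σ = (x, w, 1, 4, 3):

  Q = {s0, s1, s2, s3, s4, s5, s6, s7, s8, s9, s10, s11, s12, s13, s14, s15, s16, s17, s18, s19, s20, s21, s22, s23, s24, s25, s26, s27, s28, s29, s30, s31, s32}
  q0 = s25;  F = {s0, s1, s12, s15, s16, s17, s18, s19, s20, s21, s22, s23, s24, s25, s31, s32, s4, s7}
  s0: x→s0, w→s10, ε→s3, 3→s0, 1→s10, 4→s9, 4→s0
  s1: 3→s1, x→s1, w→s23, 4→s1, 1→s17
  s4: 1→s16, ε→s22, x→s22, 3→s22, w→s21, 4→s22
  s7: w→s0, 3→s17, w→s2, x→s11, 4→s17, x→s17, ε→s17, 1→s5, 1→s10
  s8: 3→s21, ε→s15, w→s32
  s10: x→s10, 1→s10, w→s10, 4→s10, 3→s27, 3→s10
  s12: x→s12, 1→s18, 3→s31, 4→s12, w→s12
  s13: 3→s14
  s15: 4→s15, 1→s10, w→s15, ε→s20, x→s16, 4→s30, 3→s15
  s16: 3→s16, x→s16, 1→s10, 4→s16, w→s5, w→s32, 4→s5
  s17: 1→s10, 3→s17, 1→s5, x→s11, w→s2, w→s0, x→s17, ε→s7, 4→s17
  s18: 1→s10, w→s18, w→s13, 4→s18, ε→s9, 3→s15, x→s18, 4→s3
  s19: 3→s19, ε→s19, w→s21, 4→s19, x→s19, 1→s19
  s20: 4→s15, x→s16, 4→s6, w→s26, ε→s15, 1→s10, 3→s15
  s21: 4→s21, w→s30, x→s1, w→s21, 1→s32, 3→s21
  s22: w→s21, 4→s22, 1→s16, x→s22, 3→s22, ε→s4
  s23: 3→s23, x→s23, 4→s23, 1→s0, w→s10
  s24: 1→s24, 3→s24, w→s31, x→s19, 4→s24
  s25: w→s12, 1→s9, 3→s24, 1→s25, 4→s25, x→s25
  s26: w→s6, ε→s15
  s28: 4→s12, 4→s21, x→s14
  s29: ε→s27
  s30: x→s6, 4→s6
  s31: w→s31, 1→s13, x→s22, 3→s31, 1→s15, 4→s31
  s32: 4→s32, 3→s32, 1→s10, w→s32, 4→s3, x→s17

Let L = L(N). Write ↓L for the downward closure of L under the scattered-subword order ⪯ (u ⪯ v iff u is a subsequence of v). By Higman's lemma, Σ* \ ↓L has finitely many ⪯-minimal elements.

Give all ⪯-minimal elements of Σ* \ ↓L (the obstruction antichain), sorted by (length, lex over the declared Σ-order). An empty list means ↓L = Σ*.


Antichain: [w11, 3xwxww].

|Q|=33, |F|=18, |δ|=134 (12 ε).
min D↑ (16 st, q0=0, F={6}): 0:x→0,w→1,1→0,4→0,3→2 1:x→1,w→1,1→3,4→1,3→4 2:x→5,w→4,1→2,4→2,3→2 3:x→3,w→3,1→6,4→3,3→7 4:x→8,w→4,1→7,4→4,3→4 5:x→5,w→9,1→5,4→5,3→5 6:x→6,w→6,1→6,4→6,3→6 7:x→10,w→7,1→6,4→7,3→7 8:x→8,w→9,1→10,4→8,3→8 9:x→11,w→9,1→12,4→9,3→9 10:x→10,w→12,1→6,4→10,3→10 11:x→11,w→13,1→14,4→11,3→11 12:x→14,w→12,1→6,4→12,3→12 13:x→13,w→6,1→15,4→13,3→13 14:x→14,w→15,1→6,4→14,3→14 15:x→15,w→6,1→6,4→15,3→15 [Hopcroft].
'w11': N↓-sim [30, 27, 20, 3] end={s10,s27,s5} rej; 3/3 del acc.
'3xwxww': |S_i|=[30, 27, 20, 16, 13, 7, 2] end={s10,s27} ∉↓L; 6/6 del acc.
2 obstructions.


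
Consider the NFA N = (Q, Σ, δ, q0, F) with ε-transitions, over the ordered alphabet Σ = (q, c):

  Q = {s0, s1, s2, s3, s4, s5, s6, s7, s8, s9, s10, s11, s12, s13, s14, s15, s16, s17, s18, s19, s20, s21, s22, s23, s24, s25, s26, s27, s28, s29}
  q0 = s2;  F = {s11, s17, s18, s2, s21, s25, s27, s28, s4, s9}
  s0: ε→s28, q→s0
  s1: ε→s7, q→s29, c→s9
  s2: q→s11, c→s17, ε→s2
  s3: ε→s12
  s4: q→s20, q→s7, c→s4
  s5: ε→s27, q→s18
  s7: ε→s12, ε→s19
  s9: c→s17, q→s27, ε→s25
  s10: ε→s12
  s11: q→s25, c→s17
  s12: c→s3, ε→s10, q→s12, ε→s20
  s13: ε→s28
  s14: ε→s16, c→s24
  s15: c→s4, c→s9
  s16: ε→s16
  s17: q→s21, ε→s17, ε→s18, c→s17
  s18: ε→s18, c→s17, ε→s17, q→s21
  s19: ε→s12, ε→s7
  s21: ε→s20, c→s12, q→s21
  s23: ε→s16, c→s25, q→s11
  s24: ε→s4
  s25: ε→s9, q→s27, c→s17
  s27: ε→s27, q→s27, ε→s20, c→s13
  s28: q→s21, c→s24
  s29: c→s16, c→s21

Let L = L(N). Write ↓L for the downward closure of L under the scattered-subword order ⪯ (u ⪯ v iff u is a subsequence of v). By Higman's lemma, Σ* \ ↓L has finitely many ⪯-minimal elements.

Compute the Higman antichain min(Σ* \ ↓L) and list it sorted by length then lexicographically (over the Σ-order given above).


min(Σ*\↓L) = [cqc, qqqccq].

|Q|=30, |F|=10, |δ|=60 (26 ε).
min D↑ (9 st, q0=0, F={6}): 0:q→1,c→2 1:q→3,c→2 2:q→4,c→2 3:q→5,c→2 4:q→4,c→6 5:q→5,c→7 6:q→6,c→6 7:q→4,c→8 8:q→6,c→8 [Hopcroft].
'cqc': |S_i|=[18, 13, 7, 4] end={s10,s12,s20,s3} rej; 3/3 del acc.
'qqqccq': N↓-sim [18, 17, 16, 12, 11, 8, 6] end={s10,s12,s19,s20,s3,s7} rej; 6/6 del acc.
2 words, ⪯-incomp.


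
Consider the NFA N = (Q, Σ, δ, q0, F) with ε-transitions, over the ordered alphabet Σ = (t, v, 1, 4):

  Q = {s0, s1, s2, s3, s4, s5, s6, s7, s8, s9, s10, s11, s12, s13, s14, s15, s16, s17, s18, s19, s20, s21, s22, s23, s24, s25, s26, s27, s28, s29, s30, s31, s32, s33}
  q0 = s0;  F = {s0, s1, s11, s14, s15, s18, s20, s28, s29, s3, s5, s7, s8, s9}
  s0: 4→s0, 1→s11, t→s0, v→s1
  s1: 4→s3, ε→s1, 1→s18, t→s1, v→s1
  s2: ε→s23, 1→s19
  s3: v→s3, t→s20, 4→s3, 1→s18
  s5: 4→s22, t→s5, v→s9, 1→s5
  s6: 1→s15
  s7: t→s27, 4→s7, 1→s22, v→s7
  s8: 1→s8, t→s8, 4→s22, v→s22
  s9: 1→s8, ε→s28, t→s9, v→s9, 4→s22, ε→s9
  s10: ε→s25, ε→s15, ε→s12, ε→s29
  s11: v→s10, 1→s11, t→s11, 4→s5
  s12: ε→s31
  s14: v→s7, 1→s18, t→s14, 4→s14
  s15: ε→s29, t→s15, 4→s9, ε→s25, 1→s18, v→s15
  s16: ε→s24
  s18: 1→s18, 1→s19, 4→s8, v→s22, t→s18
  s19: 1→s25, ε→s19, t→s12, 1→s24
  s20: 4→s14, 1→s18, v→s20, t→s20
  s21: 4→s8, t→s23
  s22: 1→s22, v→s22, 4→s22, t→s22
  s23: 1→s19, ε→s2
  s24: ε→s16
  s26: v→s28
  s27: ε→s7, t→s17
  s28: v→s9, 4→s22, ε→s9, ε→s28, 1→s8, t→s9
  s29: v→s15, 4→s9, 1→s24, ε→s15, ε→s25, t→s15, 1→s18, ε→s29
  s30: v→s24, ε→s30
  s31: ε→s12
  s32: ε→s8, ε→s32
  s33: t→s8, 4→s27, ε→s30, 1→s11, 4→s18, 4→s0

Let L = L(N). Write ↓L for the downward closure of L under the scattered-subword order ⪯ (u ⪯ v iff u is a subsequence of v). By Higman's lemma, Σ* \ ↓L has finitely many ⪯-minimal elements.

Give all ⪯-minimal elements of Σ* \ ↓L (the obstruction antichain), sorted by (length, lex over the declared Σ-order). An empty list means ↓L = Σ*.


A = [v1v, 144, v4t4v1].

|Q|=34, |F|=14, |δ|=104 (26 ε).
min D↑ (13 st, q0=0, F={7}): 0:t→0,v→1,1→2,4→0 1:t→1,v→1,1→3,4→4 2:t→2,v→5,1→2,4→6 3:t→3,v→7,1→3,4→8 4:t→9,v→4,1→3,4→4 5:t→5,v→5,1→3,4→10 6:t→6,v→10,1→6,4→7 7:t→7,v→7,1→7,4→7 8:t→8,v→7,1→8,4→7 9:t→9,v→9,1→3,4→11 10:t→10,v→10,1→8,4→7 11:t→11,v→12,1→3,4→11 12:t→12,v→12,1→7,4→12 [Hopcroft].
'v1v': run [24, 21, 9, 1] end={s22} — reject; 3/3 single-dels accept.
'144': |S_i|=[24, 16, 5, 1] end={s22} ∉↓L; 3/3 deletions ∈↓L.
'v4t4v1': |S_i|=[24, 21, 17, 16, 13, 4, 1] end={s22} ∉↓L; 6/6 single-dels accept.
3 obstructions.


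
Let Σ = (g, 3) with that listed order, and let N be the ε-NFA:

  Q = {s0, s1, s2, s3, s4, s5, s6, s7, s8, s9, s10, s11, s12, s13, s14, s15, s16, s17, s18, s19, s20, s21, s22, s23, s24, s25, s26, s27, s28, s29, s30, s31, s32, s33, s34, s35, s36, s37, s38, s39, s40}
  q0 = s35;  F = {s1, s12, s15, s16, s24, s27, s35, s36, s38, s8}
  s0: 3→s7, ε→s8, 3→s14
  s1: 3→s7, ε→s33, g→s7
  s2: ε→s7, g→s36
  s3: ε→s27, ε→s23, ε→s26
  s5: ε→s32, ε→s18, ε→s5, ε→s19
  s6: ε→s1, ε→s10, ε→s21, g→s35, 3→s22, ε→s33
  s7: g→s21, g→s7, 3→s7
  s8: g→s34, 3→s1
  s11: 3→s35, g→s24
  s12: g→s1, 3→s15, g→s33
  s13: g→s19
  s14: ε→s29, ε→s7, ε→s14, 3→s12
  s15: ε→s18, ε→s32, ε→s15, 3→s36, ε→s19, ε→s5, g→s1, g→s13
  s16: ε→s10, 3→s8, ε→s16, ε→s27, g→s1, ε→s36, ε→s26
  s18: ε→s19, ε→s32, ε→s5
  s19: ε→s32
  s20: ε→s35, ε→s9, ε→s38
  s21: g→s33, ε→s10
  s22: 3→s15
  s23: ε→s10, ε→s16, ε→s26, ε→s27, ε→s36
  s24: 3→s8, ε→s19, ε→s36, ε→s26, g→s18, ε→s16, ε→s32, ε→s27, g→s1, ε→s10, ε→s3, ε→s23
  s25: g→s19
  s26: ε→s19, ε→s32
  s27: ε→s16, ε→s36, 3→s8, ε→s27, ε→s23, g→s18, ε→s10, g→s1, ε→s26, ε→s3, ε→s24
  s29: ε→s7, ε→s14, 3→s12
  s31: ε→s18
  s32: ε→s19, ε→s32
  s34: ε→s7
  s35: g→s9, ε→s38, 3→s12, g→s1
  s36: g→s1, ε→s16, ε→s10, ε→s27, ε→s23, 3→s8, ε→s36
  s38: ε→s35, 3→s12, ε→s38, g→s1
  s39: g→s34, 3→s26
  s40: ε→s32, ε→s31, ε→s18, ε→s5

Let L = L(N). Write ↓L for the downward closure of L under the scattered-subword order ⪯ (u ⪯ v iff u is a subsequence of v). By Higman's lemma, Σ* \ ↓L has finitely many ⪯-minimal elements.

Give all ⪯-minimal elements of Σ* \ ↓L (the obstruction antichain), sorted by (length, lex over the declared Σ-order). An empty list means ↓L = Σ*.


min(Σ*\↓L) = [gg, g3, 3333g, 333333].

|Q|=41, |F|=10, |δ|=120 (77 ε).
min D↑ (7 st, q0=0, F={3}): 0:g→1,3→2 1:g→3,3→3 2:g→1,3→4 3:g→3,3→3 4:g→1,3→5 5:g→1,3→6 6:g→3,3→1 (ε-aug+det+¬).
'gg': |S_i|=[24, 12, 6] end={s10,s19,s21,s32,s33,s7} — reject; 2/2 single-dels accept.
'g3': run [24, 12, 4] end={s10,s21,s33,s7} ∉↓L; 2/2 del acc.
'3333g': |S_i|=[24, 21, 20, 18, 7, 5] end={s10,s21,s33,s34,s7} ∉↓L; 5/5 single-dels accept.
'333333': run [24, 21, 20, 18, 7, 5, 4] end={s10,s21,s33,s7} — reject; 6/6 del acc.
4 minimals (antichain).


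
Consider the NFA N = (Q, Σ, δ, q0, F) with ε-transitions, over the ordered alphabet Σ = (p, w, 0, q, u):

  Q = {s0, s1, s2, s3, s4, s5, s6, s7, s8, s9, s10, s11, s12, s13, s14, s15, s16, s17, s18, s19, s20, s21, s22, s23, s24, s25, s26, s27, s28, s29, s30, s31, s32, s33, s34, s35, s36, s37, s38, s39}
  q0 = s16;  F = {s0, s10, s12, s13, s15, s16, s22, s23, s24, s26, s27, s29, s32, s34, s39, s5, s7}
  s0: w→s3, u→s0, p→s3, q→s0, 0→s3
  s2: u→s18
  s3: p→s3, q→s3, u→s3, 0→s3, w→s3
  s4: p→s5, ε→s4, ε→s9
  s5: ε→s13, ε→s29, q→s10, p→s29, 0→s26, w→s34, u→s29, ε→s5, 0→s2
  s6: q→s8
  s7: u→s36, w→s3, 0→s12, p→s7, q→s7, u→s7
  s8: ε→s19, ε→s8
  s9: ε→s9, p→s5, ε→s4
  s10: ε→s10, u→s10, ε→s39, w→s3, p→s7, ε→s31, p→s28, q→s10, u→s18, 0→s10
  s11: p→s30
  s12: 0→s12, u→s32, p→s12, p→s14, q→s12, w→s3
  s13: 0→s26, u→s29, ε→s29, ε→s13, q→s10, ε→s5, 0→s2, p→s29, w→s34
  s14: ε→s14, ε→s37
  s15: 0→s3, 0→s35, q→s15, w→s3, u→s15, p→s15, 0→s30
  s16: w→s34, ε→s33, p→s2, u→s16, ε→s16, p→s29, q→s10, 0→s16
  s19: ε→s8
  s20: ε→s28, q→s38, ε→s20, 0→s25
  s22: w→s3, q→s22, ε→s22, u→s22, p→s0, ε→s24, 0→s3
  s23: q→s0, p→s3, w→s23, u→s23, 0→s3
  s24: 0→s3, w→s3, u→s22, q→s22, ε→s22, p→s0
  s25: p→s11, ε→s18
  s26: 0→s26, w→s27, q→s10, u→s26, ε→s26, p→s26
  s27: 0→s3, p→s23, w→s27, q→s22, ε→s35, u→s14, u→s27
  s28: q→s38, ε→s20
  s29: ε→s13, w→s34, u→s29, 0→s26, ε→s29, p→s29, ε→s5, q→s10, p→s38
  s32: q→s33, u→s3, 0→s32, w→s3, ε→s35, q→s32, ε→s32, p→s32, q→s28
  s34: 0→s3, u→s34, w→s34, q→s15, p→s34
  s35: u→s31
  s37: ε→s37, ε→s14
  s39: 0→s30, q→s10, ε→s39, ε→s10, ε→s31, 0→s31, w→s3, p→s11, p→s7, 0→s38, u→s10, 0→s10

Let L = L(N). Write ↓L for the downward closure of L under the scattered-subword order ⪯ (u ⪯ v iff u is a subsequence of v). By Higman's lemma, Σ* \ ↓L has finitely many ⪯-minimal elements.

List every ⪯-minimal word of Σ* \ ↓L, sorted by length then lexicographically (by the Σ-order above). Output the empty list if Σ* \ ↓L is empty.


A = [w0, qw, p0wpp, qp0uu].

|Q|=40, |F|=17, |δ|=156 (39 ε).
min D↑ (14 st, q0=0, F={5}): 0:p→1,w→2,0→0,q→3,u→0 1:p→1,w→2,0→4,q→3,u→1 2:p→2,w→2,0→5,q→6,u→2 3:p→7,w→5,0→3,q→3,u→3 4:p→4,w→8,0→4,q→3,u→4 5:p→5,w→5,0→5,q→5,u→5 6:p→6,w→5,0→5,q→6,u→6 7:p→7,w→5,0→9,q→7,u→7 8:p→10,w→8,0→5,q→11,u→8 9:p→9,w→5,0→9,q→9,u→12 10:p→5,w→10,0→5,q→13,u→10 11:p→13,w→5,0→5,q→11,u→11 12:p→12,w→5,0→12,q→12,u→5 13:p→5,w→5,0→5,q→13,u→13 (ε-aug+det+¬).
'w0': run [32, 13, 4] end={s3,s30,s31,s35} ∉↓L; 2/2 single-dels accept.
'qw': run [32, 23, 1] end={s3} — reject; 2/2 deletions ∈↓L.
'p0wpp': N↓-sim [32, 31, 26, 10, 3, 1] end={s3} — reject; 5/5 del acc.
'qp0uu': N↓-sim [32, 23, 19, 15, 12, 2] end={s3,s31} ∉↓L; 5/5 single-dels accept.
4 words, ⪯-incomp.


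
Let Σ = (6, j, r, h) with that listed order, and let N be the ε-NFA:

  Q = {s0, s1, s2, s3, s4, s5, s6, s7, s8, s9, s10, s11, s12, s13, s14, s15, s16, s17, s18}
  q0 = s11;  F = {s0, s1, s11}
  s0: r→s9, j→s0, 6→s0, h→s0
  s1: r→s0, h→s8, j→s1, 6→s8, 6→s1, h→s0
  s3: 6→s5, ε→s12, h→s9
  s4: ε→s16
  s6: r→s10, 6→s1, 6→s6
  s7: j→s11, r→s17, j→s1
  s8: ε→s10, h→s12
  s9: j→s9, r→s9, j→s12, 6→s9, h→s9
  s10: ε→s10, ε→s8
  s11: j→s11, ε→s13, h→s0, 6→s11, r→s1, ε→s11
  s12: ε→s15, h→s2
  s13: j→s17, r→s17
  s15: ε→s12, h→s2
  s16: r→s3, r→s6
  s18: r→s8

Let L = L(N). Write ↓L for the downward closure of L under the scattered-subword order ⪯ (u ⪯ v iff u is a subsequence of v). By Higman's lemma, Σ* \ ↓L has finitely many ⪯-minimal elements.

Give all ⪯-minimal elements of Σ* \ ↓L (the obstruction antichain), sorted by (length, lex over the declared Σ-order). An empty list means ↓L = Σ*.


|Q|=19, |F|=3, |δ|=44 (9 ε).
min D↑ (4 st, q0=0, F={3}): 0:6→0,j→0,r→1,h→2 1:6→1,j→1,r→2,h→2 2:6→2,j→2,r→3,h→2 3:6→3,j→3,r→3,h→3.
'hr': N↓-sim [11, 7, 4] end={s12,s15,s2,s9} — reject; 2/2 single-dels accept.
'rrr': run [11, 9, 5, 4] end={s12,s15,s2,s9} ∉↓L; 3/3 single-dels accept.
2 minimals (antichain).

A = [hr, rrr].


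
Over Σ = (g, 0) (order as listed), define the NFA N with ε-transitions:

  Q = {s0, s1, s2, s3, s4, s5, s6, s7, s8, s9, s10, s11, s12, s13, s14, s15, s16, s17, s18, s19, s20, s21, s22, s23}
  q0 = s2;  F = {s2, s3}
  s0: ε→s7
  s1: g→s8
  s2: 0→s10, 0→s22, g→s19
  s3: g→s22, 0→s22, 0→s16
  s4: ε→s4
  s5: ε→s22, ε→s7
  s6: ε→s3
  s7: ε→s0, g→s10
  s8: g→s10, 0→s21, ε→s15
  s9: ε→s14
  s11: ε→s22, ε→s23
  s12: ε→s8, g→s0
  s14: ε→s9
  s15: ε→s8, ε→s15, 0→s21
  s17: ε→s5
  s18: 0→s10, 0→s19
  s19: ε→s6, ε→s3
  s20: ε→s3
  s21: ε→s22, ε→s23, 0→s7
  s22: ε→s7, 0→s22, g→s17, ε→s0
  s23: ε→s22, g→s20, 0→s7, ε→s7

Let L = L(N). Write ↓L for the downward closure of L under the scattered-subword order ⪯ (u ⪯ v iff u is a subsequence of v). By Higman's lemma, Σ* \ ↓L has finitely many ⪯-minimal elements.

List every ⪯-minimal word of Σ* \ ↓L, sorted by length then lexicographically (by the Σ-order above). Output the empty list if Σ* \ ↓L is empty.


|Q|=24, |F|=2, |δ|=43 (24 ε).
min D↑ (3 st, q0=0, F={2}): 0:g→1,0→2 1:g→2,0→2 2:g→2,0→2 (ε-aug+det+¬).
'0': run [11, 7] end={s0,s10,s16,s17,s22,s5,s7} — reject; 1/1 del acc.
'gg': N↓-sim [11, 10, 6] end={s0,s10,s17,s22,s5,s7} ∉↓L; 2/2 deletions ∈↓L.
2 words, ⪯-incomp.

A = [0, gg].
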